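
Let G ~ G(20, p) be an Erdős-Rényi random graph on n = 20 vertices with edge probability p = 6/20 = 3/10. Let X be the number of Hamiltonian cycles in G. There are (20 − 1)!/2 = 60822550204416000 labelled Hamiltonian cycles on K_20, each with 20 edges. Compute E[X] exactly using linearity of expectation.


K_20 has (20 − 1)!/2 = 60822550204416000 labelled Hamiltonian cycles.
For each such Hamiltonian cycle H, let X_H = 1 if all 20 edges of H are present in G. Then P[X_H = 1] = p^{20} = (3/10)^{20} = 3486784401/100000000000000000000.
Summing the indicators: E[X] = Σ_H E[X_H] = 60822550204416000 · p^{20} = 60822550204416000 · 3486784401/100000000000000000000 = 51776152168407487821/24414062500000.
Numerically: E[X] ≈ 2.12075e+06.

E[X] = 60822550204416000 · (3/10)^{20} = 51776152168407487821/24414062500000 ≈ 2.12075e+06.


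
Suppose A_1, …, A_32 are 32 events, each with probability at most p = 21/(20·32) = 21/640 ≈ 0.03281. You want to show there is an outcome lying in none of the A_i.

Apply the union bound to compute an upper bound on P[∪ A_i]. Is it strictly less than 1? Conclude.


Union bound: P[∪_{i=1}^{32} A_i] ≤ Σ_i P[A_i] ≤ 32·p = 32·(21/640) = 21/20.
Numerically: 21/20 ≈ 1.05000.
Is 21/20 < 1? NO.
Since the bound 21/20 is ≥ 1, the union bound is uninformative here; it does NOT by itself certify existence.

32·p = 21/20 ≈ 1.05000; existence NOT certified by the union bound.


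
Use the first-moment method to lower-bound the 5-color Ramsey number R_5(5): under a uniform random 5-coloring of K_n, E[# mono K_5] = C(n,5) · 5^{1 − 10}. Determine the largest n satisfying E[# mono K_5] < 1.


We need C(n, 5) · 5^{1 − 10} < 1, i.e. C(n, 5) < 5^{10 − 1} = 1953125.
Check values of n near the boundary:
  n = 45: C(45, 5) = 1221759; 1221759 < 1953125? YES
  n = 46: C(46, 5) = 1370754; 1370754 < 1953125? YES
  n = 47: C(47, 5) = 1533939; 1533939 < 1953125? YES
  n = 48: C(48, 5) = 1712304; 1712304 < 1953125? YES
  n = 49: C(49, 5) = 1906884; 1906884 < 1953125? YES
  n = 50: C(50, 5) = 2118760; 2118760 < 1953125? NO
  n = 51: C(51, 5) = 2349060; 2349060 < 1953125? NO
The largest n with C(n, 5) < 1953125 is n = 49 (where E[X] = 1906884/1953125 ≈ 0.9763246). Hence R_5(5) > 49, i.e. R_5(5) ≥ 50.

Largest n = 49; hence R_5(5) > 49.


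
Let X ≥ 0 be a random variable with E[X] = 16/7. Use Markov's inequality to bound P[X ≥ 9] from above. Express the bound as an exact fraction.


μ = E[X] = 16/7, a = 9.
Markov: P[X ≥ 9] ≤ μ/a = (16/7)/9 = 16/63.
Numerically: ≈ 0.2540.
(Since a = 9 > μ = 2.2857, the bound 16/63 is < 1 and informative.)

P[X ≥ 9] ≤ 16/63 ≈ 0.2540.


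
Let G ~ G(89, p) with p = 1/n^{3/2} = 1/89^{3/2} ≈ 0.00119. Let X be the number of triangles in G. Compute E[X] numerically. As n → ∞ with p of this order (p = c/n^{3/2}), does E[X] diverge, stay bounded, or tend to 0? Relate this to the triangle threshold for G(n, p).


Number of potential triangles: C(89, 3) = 113564.
Each occurs with probability p³ ≈ (0.00119)³ ≈ 1.68945e-09.
By linearity: E[X] = C(89, 3)·p³ ≈ 113564 · 1.68945e-09 ≈ 0.000.
Since α = 3/2 > 1, p = c/n^{3/2} = o(1/n) is below the triangle threshold p ~ 1/n. Asymptotically E[X] ~ (c³/6)·n^{3(1−α)} = (1³/6)·n^{-1.5} → 0, so by Markov's inequality G has no triangles w.h.p.

E[X] ≈ 0.000; in regime p = Θ(1/n^{3/2}) E[X] tends to 0 (below the triangle threshold p ~ 1/n).


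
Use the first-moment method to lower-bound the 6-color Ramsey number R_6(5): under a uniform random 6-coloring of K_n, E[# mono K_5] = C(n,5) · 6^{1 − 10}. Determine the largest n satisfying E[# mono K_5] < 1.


We need C(n, 5) · 6^{1 − 10} < 1, i.e. C(n, 5) < 6^{10 − 1} = 10077696.
Check values of n near the boundary:
  n = 66: C(66, 5) = 8936928; 8936928 < 10077696? YES
  n = 67: C(67, 5) = 9657648; 9657648 < 10077696? YES
  n = 68: C(68, 5) = 10424128; 10424128 < 10077696? NO
The largest n with C(n, 5) < 10077696 is n = 67 (where E[X] = 67067/69984 ≈ 0.9583). Hence R_6(5) > 67, i.e. R_6(5) ≥ 68.

Largest n = 67; hence R_6(5) > 67.


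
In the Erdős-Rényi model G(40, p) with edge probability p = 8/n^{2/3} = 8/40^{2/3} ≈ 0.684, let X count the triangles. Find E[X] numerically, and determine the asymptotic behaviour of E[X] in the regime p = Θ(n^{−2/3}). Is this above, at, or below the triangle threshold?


Number of potential triangles: C(40, 3) = 9880.
Each occurs with probability p³ ≈ (0.684)³ ≈ 3.20000e-01.
By linearity: E[X] = C(40, 3)·p³ ≈ 9880 · 3.20000e-01 ≈ 3161.600.
Since α = 2/3 < 1, p = c/n^{2/3} ≫ 1/n is above the triangle threshold p ~ 1/n. Asymptotically E[X] ~ (c³/6)·n^{3(1−α)} = (8³/6)·n^{1} → ∞; triangles are abundant w.h.p.

E[X] ≈ 3161.600; in regime p = Θ(1/n^{2/3}) E[X] diverges (above the triangle threshold p ~ 1/n).


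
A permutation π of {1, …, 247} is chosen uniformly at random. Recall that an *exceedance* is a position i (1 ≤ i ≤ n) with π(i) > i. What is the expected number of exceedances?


Write X = Σ_{i=1}^{247} X_i, where X_i = 1_{π(i) > i}.
For each fixed i, π(i) is uniform over {1, …, 247} (marginal of a uniform permutation), so P[π(i) > i] = (n − i)/n. Summing: Σ_{i=1}^{247} (n − i)/n = (0 + 1 + … + 246)/247 = 247(247 − 1)/(2·247) = (247 − 1)/2.
Hence E[X] = Σ_{i=1}^{247} (247 − i)/247 = 123 ≈ 123.000.

E[X] = 123 = 123.000.


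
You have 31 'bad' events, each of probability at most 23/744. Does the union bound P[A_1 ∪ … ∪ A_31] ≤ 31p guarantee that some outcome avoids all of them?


Union bound: P[∪_{i=1}^{31} A_i] ≤ Σ_i P[A_i] ≤ 31·p = 31·(23/744) = 23/24.
Numerically: 23/24 ≈ 0.9583333.
Is 23/24 < 1? YES.
Since P[∪ A_i] ≤ 23/24 < 1, the complement has P[∩ A_i^c] ≥ 1 − 23/24 = 1/24 > 0, so some outcome avoids every A_i.

31·p = 23/24 ≈ 0.9583333; existence CERTIFIED by the union bound.


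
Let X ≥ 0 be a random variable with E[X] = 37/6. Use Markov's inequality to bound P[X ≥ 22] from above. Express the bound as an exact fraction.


μ = E[X] = 37/6, a = 22.
Markov: P[X ≥ 22] ≤ μ/a = (37/6)/22 = 37/132.
Numerically: ≈ 0.2803.
(Since a = 22 > μ = 6.1667, the bound 37/132 is < 1 and informative.)

P[X ≥ 22] ≤ 37/132 ≈ 0.2803.


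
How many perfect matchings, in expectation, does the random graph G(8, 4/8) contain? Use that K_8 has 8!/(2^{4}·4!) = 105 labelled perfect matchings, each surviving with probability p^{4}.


K_8 has 8!/(2^{4}·4!) = 105 labelled perfect matchings.
For each such perfect matching H, let X_H = 1 if all 4 edges of H are present in G. Then P[X_H = 1] = p^{4} = (1/2)^{4} = 1/16.
By linearity: E[X] = Σ_H E[X_H] = 105 · p^{4} = 105 · 1/16 = 105/16.
Numerically: E[X] ≈ 6.562.

E[X] = 105 · (1/2)^{4} = 105/16 ≈ 6.562.


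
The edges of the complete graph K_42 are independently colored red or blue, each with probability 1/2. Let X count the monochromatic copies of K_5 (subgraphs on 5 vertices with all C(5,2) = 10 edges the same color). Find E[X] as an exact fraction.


Let X = Σ_S X_S over the C(42, 5) = 850668 subsets S of size 5, where X_S = 1 if the K_5 on S is monochromatic.
For a fixed S, the K_5 on S has C(5, 2) = 10 edges. P[all 10 edges red] = (1/2)^10, and likewise for blue, so P[monochromatic] = 2·(1/2)^10 = 2^{1 − 10} = 1/512.
By linearity: E[X] = C(42, 5) · 2^{1 − 10} = 850668 · 1/512 = 212667/128.
Numerically: E[X] ≈ 1661.461.

E[X] = C(42,5)·2^(1−C(5,2)) = 212667/128 ≈ 1661.461.


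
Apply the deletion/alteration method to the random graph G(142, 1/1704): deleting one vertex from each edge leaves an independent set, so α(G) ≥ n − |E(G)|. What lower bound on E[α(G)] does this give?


E[|E(G)|] = C(142, 2)·p = 10011 · (1/1704) = 47/8.
E[α(G)] ≥ n − E[|E(G)|] = 142 − 47/8 = 1089/8.
Numerically: ≈ 136.125000.
(This is only a lower bound; the true E[α(G)] may be larger.)

E[α(G)] ≥ 1089/8 ≈ 136.125000.


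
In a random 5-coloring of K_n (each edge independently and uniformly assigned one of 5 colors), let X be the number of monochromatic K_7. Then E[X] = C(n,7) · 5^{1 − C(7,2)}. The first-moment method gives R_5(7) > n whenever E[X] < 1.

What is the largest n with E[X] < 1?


We need C(n, 7) · 5^{1 − 21} < 1, i.e. C(n, 7) < 5^{21 − 1} = 95367431640625.
Check values of n near the boundary:
  n = 335: C(335, 7) = 88202498238195; 88202498238195 < 95367431640625? YES
  n = 336: C(336, 7) = 90079147136880; 90079147136880 < 95367431640625? YES
  n = 337: C(337, 7) = 91989916924632; 91989916924632 < 95367431640625? YES
  n = 338: C(338, 7) = 93935323022736; 93935323022736 < 95367431640625? YES
  n = 339: C(339, 7) = 95915887062372; 95915887062372 < 95367431640625? NO
  n = 340: C(340, 7) = 97932136940560; 97932136940560 < 95367431640625? NO
The largest n with C(n, 7) < 95367431640625 is n = 338 (where E[X] = 93935323022736/95367431640625 ≈ 0.9849833). Hence R_5(7) > 338, i.e. R_5(7) ≥ 339.

Largest n = 338; hence R_5(7) > 338.


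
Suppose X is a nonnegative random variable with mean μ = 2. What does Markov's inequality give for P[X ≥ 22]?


μ = E[X] = 2, a = 22.
Markov: P[X ≥ 22] ≤ μ/a = (2)/22 = 1/11.
Numerically: ≈ 0.090909.
(Since a = 22 > μ = 2.000000, the bound 1/11 is < 1 and informative.)

P[X ≥ 22] ≤ 1/11 ≈ 0.090909.


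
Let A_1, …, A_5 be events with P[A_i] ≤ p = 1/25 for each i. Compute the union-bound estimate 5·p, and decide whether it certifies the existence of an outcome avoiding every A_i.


Union bound: P[∪_{i=1}^{5} A_i] ≤ Σ_i P[A_i] ≤ 5·p = 5·(1/25) = 1/5.
Numerically: 1/5 ≈ 0.20000.
Is 1/5 < 1? YES.
Since P[∪ A_i] ≤ 1/5 < 1, the complement has P[∩ A_i^c] ≥ 1 − 1/5 = 4/5 > 0, so some outcome avoids every A_i.

5·p = 1/5 ≈ 0.20000; existence CERTIFIED by the union bound.


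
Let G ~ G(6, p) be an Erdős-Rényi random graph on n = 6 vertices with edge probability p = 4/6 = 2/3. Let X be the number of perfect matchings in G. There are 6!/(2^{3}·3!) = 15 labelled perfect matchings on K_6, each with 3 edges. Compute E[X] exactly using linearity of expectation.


K_6 has 6!/(2^{3}·3!) = 15 labelled perfect matchings.
For each such perfect matching H, let X_H = 1 if all 3 edges of H are present in G. Then P[X_H = 1] = p^{3} = (2/3)^{3} = 8/27.
Summing the indicators: E[X] = Σ_H E[X_H] = 15 · p^{3} = 15 · 8/27 = 40/9.
Numerically: E[X] ≈ 4.44444.

E[X] = 15 · (2/3)^{3} = 40/9 ≈ 4.44444.


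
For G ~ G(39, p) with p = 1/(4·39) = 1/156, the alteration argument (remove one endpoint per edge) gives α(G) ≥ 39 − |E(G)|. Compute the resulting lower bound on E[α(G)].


E[|E(G)|] = C(39, 2)·p = 741 · (1/156) = 19/4.
E[α(G)] ≥ n − E[|E(G)|] = 39 − 19/4 = 137/4.
Numerically: ≈ 34.25000.
(This is only a lower bound; the true E[α(G)] may be larger.)

E[α(G)] ≥ 137/4 ≈ 34.25000.


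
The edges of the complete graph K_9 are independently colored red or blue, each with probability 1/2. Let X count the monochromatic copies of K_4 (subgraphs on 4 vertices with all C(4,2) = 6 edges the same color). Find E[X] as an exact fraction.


Let X = Σ_S X_S over the C(9, 4) = 126 subsets S of size 4, where X_S = 1 if the K_4 on S is monochromatic.
For a fixed S, the K_4 on S has C(4, 2) = 6 edges. P[all 6 edges red] = (1/2)^6, and likewise for blue, so P[monochromatic] = 2·(1/2)^6 = 2^{1 − 6} = 1/32.
By linearity: E[X] = C(9, 4) · 2^{1 − 6} = 126 · 1/32 = 63/16.
Numerically: E[X] ≈ 3.9375.

E[X] = C(9,4)·2^(1−C(4,2)) = 63/16 ≈ 3.9375.


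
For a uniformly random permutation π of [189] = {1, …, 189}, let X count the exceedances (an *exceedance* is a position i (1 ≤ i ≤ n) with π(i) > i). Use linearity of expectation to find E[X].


Write X = Σ_{i=1}^{189} X_i, where X_i = 1_{π(i) > i}.
For each fixed i, π(i) is uniform over {1, …, 189} (marginal of a uniform permutation), so P[π(i) > i] = (n − i)/n. Summing: Σ_{i=1}^{189} (n − i)/n = (0 + 1 + … + 188)/189 = 189(189 − 1)/(2·189) = (189 − 1)/2.
Hence E[X] = Σ_{i=1}^{189} (189 − i)/189 = 94 ≈ 94.00000.

E[X] = 94 = 94.00000.


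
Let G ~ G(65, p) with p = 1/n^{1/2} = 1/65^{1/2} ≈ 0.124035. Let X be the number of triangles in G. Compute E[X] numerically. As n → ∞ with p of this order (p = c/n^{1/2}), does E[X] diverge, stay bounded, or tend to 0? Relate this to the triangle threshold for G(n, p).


Number of potential triangles: C(65, 3) = 43680.
Each occurs with probability p³ ≈ (0.124035)³ ≈ 1.90822669e-03.
By linearity: E[X] = C(65, 3)·p³ ≈ 43680 · 1.90822669e-03 ≈ 83.351342.
Since α = 1/2 < 1, p = c/n^{1/2} ≫ 1/n is above the triangle threshold p ~ 1/n. Asymptotically E[X] ~ (c³/6)·n^{3(1−α)} = (1³/6)·n^{1.5} → ∞; triangles are abundant w.h.p.

E[X] ≈ 83.351342; in regime p = Θ(1/n^{1/2}) E[X] diverges (above the triangle threshold p ~ 1/n).


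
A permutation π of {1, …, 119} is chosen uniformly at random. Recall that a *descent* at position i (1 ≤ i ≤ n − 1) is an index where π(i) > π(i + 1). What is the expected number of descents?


Write X = Σ X_I over i = 1, …, 118, with X_I the indicator of one descent.
There are 118 indicators.
For each fixed i, the pair (π(i), π(i+1)) is a uniformly random ordered pair of distinct values from {1, …, 119}; by symmetry P[π(i) > π(i+1)] = 1/2.
By linearity: E[X] = 118 · (1/2) = (119 − 1) · (1/2) = 59 ≈ 59.000.

E[X] = 59 = 59.000.


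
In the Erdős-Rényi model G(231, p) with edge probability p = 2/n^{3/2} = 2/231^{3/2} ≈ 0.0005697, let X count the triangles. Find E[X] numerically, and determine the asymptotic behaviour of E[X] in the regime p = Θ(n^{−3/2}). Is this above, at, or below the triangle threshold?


Number of potential triangles: C(231, 3) = 2027795.
Each occurs with probability p³ ≈ (0.0005697)³ ≈ 1.848571e-10.
By linearity: E[X] = C(231, 3)·p³ ≈ 2027795 · 1.848571e-10 ≈ 0.0004.
Since α = 3/2 > 1, p = c/n^{3/2} = o(1/n) is below the triangle threshold p ~ 1/n. Asymptotically E[X] ~ (c³/6)·n^{3(1−α)} = (2³/6)·n^{-1.5} → 0, so by Markov's inequality G has no triangles w.h.p.

E[X] ≈ 0.0004; in regime p = Θ(1/n^{3/2}) E[X] tends to 0 (below the triangle threshold p ~ 1/n).


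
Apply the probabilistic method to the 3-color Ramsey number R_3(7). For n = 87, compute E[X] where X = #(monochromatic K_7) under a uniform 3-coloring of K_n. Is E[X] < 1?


E[X] = C(87, 7) · 3^{1 − 21} = 5843355957 · 3^{−20} = 5843355957/3486784401.
As a reduced fraction: E[X] = 72140197/43046721 ≈ 1.675858.
Is E[X] < 1? NO.
Since E[X] ≥ 1, the first-moment bound is inconclusive at n = 87; it does NOT by itself certify R_3(7) > 87.

E[X] = 72140197/43046721 ≈ 1.675858; E[X] ≥ 1; first-moment method inconclusive here.


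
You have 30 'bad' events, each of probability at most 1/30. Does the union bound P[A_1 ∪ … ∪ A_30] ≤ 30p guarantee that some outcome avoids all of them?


Union bound: P[∪_{i=1}^{30} A_i] ≤ Σ_i P[A_i] ≤ 30·p = 30·(1/30) = 1.
Numerically: 1 ≈ 1.00000.
Is 1 < 1? NO.
Since the bound 1 is ≥ 1, the union bound is uninformative here; it does NOT by itself certify existence.

30·p = 1 ≈ 1.00000; existence NOT certified by the union bound.


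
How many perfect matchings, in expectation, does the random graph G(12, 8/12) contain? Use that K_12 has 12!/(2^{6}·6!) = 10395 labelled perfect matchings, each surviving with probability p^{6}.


K_12 has 12!/(2^{6}·6!) = 10395 labelled perfect matchings.
For each such perfect matching H, let X_H = 1 if all 6 edges of H are present in G. Then P[X_H = 1] = p^{6} = (2/3)^{6} = 64/729.
Summing the indicators: E[X] = Σ_H E[X_H] = 10395 · p^{6} = 10395 · 64/729 = 24640/27.
Numerically: E[X] ≈ 912.59.

E[X] = 10395 · (2/3)^{6} = 24640/27 ≈ 912.59.


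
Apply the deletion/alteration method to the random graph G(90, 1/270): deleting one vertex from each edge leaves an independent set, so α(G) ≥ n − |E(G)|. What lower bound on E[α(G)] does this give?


E[|E(G)|] = C(90, 2)·p = 4005 · (1/270) = 89/6.
E[α(G)] ≥ n − E[|E(G)|] = 90 − 89/6 = 451/6.
Numerically: ≈ 75.167.
(This is only a lower bound; the true E[α(G)] may be larger.)

E[α(G)] ≥ 451/6 ≈ 75.167.


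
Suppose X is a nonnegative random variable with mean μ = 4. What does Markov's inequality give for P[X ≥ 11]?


μ = E[X] = 4, a = 11.
Markov: P[X ≥ 11] ≤ μ/a = (4)/11 = 4/11.
Numerically: ≈ 0.36364.
(Since a = 11 > μ = 4.00000, the bound 4/11 is < 1 and informative.)

P[X ≥ 11] ≤ 4/11 ≈ 0.36364.


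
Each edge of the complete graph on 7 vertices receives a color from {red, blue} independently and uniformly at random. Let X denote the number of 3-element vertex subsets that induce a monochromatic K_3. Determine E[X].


Let X = Σ_S X_S over the C(7, 3) = 35 subsets S of size 3, where X_S = 1 if the K_3 on S is monochromatic.
For a fixed S, the K_3 on S has C(3, 2) = 3 edges. P[all 3 edges red] = (1/2)^3, and likewise for blue, so P[monochromatic] = 2·(1/2)^3 = 2^{1 − 3} = 1/4.
By linearity of expectation: E[X] = C(7, 3) · 2^{1 − 3} = 35 · 1/4 = 35/4.
Numerically: E[X] ≈ 8.7500.

E[X] = C(7,3)·2^(1−C(3,2)) = 35/4 ≈ 8.7500.


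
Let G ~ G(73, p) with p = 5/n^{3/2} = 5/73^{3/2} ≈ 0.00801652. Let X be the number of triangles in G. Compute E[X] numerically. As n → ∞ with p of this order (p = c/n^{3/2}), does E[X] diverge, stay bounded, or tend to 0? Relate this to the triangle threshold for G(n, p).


Number of potential triangles: C(73, 3) = 62196.
Each occurs with probability p³ ≈ (0.00801652)³ ≈ 5.15177803e-07.
By linearity: E[X] = C(73, 3)·p³ ≈ 62196 · 5.15177803e-07 ≈ 0.032042.
Since α = 3/2 > 1, p = c/n^{3/2} = o(1/n) is below the triangle threshold p ~ 1/n. Asymptotically E[X] ~ (c³/6)·n^{3(1−α)} = (5³/6)·n^{-1.5} → 0, so by Markov's inequality G has no triangles w.h.p.

E[X] ≈ 0.032042; in regime p = Θ(1/n^{3/2}) E[X] tends to 0 (below the triangle threshold p ~ 1/n).


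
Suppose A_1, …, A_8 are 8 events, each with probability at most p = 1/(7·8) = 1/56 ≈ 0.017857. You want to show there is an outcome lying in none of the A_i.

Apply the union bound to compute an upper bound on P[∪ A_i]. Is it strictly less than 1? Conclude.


Union bound: P[∪_{i=1}^{8} A_i] ≤ Σ_i P[A_i] ≤ 8·p = 8·(1/56) = 1/7.
Numerically: 1/7 ≈ 0.142857.
Is 1/7 < 1? YES.
Since P[∪ A_i] ≤ 1/7 < 1, the complement has P[∩ A_i^c] ≥ 1 − 1/7 = 6/7 > 0, so some outcome avoids every A_i.

8·p = 1/7 ≈ 0.142857; existence CERTIFIED by the union bound.


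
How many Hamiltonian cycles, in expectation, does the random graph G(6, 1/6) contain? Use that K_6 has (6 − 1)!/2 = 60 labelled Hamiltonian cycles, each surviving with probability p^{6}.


K_6 has (6 − 1)!/2 = 60 labelled Hamiltonian cycles.
For each such Hamiltonian cycle H, let X_H = 1 if all 6 edges of H are present in G. Then P[X_H = 1] = p^{6} = (1/6)^{6} = 1/46656.
By linearity of expectation: E[X] = Σ_H E[X_H] = 60 · p^{6} = 60 · 1/46656 = 5/3888.
Numerically: E[X] ≈ 0.001286.

E[X] = 60 · (1/6)^{6} = 5/3888 ≈ 0.001286.


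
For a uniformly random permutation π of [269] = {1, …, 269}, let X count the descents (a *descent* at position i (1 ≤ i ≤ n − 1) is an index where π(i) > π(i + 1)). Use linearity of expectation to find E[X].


Write X = Σ X_I over i = 1, …, 268, with X_I the indicator of one descent.
There are 268 indicators.
For each fixed i, the pair (π(i), π(i+1)) is a uniformly random ordered pair of distinct values from {1, …, 269}; by symmetry P[π(i) > π(i+1)] = 1/2.
By linearity: E[X] = 268 · (1/2) = (269 − 1) · (1/2) = 134 ≈ 134.000.

E[X] = 134 = 134.000.


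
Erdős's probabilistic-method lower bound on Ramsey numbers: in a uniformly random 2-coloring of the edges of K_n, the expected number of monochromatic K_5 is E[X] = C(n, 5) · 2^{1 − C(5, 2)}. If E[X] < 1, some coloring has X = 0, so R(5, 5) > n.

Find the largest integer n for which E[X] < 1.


We need C(n, 5) · 2^{1 − 10} < 1, i.e. C(n, 5) < 2^{10 − 1} = 512.
Check values of n near the boundary:
  n = 10: C(10, 5) = 252; 252 < 512? YES
  n = 11: C(11, 5) = 462; 462 < 512? YES
  n = 12: C(12, 5) = 792; 792 < 512? NO
  n = 13: C(13, 5) = 1287; 1287 < 512? NO
  n = 14: C(14, 5) = 2002; 2002 < 512? NO
The largest n with C(n, 5) < 512 is n = 11 (where E[X] = 231/256 ≈ 0.902344). Hence R(5, 5) > 11, i.e. R(5, 5) ≥ 12.

Largest n = 11; hence R(5, 5) > 11.


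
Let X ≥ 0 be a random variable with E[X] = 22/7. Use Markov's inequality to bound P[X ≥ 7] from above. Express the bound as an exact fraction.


μ = E[X] = 22/7, a = 7.
Markov: P[X ≥ 7] ≤ μ/a = (22/7)/7 = 22/49.
Numerically: ≈ 0.449.
(Since a = 7 > μ = 3.143, the bound 22/49 is < 1 and informative.)

P[X ≥ 7] ≤ 22/49 ≈ 0.449.


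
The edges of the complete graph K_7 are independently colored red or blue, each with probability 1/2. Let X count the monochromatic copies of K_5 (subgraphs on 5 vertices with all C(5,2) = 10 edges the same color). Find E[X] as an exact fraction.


Let X = Σ_S X_S over the C(7, 5) = 21 subsets S of size 5, where X_S = 1 if the K_5 on S is monochromatic.
For a fixed S, the K_5 on S has C(5, 2) = 10 edges. P[all 10 edges red] = (1/2)^10, and likewise for blue, so P[monochromatic] = 2·(1/2)^10 = 2^{1 − 10} = 1/512.
By linearity of expectation: E[X] = C(7, 5) · 2^{1 − 10} = 21 · 1/512 = 21/512.
Numerically: E[X] ≈ 0.04102.

E[X] = C(7,5)·2^(1−C(5,2)) = 21/512 ≈ 0.04102.


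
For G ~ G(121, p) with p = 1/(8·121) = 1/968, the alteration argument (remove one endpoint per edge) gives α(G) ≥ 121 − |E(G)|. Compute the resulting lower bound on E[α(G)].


E[|E(G)|] = C(121, 2)·p = 7260 · (1/968) = 15/2.
E[α(G)] ≥ n − E[|E(G)|] = 121 − 15/2 = 227/2.
Numerically: ≈ 113.50000.
(This is only a lower bound; the true E[α(G)] may be larger.)

E[α(G)] ≥ 227/2 ≈ 113.50000.


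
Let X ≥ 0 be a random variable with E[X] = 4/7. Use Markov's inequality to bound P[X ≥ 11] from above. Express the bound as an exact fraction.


μ = E[X] = 4/7, a = 11.
Markov: P[X ≥ 11] ≤ μ/a = (4/7)/11 = 4/77.
Numerically: ≈ 0.05195.
(Since a = 11 > μ = 0.57143, the bound 4/77 is < 1 and informative.)

P[X ≥ 11] ≤ 4/77 ≈ 0.05195.


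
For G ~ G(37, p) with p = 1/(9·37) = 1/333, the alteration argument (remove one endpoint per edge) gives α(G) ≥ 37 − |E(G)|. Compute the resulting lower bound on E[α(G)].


E[|E(G)|] = C(37, 2)·p = 666 · (1/333) = 2.
E[α(G)] ≥ n − E[|E(G)|] = 37 − 2 = 35.
Numerically: ≈ 35.000.
(This is only a lower bound; the true E[α(G)] may be larger.)

E[α(G)] ≥ 35 ≈ 35.000.


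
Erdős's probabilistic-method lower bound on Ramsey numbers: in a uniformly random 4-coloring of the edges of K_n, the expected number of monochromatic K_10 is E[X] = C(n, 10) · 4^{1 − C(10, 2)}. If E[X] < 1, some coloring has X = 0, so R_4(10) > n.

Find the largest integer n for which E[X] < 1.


We need C(n, 10) · 4^{1 − 45} < 1, i.e. C(n, 10) < 4^{45 − 1} = 309485009821345068724781056.
Check values of n near the boundary:
  n = 2021: C(2021, 10) = 306347841644770462864800616; 306347841644770462864800616 < 309485009821345068724781056? YES
  n = 2022: C(2022, 10) = 307870445231474093395937796; 307870445231474093395937796 < 309485009821345068724781056? YES
  n = 2023: C(2023, 10) = 309399856285778485315440716; 309399856285778485315440716 < 309485009821345068724781056? YES
  n = 2024: C(2024, 10) = 310936101848269937576192656; 310936101848269937576192656 < 309485009821345068724781056? NO
The largest n with C(n, 10) < 309485009821345068724781056 is n = 2023 (where E[X] = 77349964071444621328860179/77371252455336267181195264 ≈ 0.9997249). Hence R_4(10) > 2023, i.e. R_4(10) ≥ 2024.

Largest n = 2023; hence R_4(10) > 2023.


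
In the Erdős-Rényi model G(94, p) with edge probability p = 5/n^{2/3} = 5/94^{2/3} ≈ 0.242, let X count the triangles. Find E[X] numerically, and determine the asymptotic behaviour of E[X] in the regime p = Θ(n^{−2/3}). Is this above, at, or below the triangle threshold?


Number of potential triangles: C(94, 3) = 134044.
Each occurs with probability p³ ≈ (0.242)³ ≈ 1.41467e-02.
By linearity: E[X] = C(94, 3)·p³ ≈ 134044 · 1.41467e-02 ≈ 1896.277.
Since α = 2/3 < 1, p = c/n^{2/3} ≫ 1/n is above the triangle threshold p ~ 1/n. Asymptotically E[X] ~ (c³/6)·n^{3(1−α)} = (5³/6)·n^{1} → ∞; triangles are abundant w.h.p.

E[X] ≈ 1896.277; in regime p = Θ(1/n^{2/3}) E[X] diverges (above the triangle threshold p ~ 1/n).


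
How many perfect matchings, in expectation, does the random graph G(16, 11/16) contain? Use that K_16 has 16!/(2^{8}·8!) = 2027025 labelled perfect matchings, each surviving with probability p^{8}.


K_16 has 16!/(2^{8}·8!) = 2027025 labelled perfect matchings.
For each such perfect matching H, let X_H = 1 if all 8 edges of H are present in G. Then P[X_H = 1] = p^{8} = (11/16)^{8} = 214358881/4294967296.
By linearity: E[X] = Σ_H E[X_H] = 2027025 · p^{8} = 2027025 · 214358881/4294967296 = 434510810759025/4294967296.
Numerically: E[X] ≈ 1.01e+05.

E[X] = 2027025 · (11/16)^{8} = 434510810759025/4294967296 ≈ 1.01e+05.


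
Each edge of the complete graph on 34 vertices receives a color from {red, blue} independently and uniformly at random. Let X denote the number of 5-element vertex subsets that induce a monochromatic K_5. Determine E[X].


Let X = Σ_S X_S over the C(34, 5) = 278256 subsets S of size 5, where X_S = 1 if the K_5 on S is monochromatic.
For a fixed S, the K_5 on S has C(5, 2) = 10 edges. P[all 10 edges red] = (1/2)^10, and likewise for blue, so P[monochromatic] = 2·(1/2)^10 = 2^{1 − 10} = 1/512.
Summing: E[X] = C(34, 5) · 2^{1 − 10} = 278256 · 1/512 = 17391/32.
Numerically: E[X] ≈ 543.468750.

E[X] = C(34,5)·2^(1−C(5,2)) = 17391/32 ≈ 543.468750.


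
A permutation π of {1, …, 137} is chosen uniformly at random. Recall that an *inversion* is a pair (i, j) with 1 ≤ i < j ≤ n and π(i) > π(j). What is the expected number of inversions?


Write X = Σ X_I over the C(137, 2) = 9316 pairs i < j, with X_I the indicator of one inversion.
There are 9316 indicators.
For each fixed pair i < j, the values π(i) and π(j) are two distinct elements of {1, …, 137} in uniformly random order; by symmetry P[π(i) > π(j)] = 1/2.
By linearity: E[X] = 9316 · (1/2) = C(137, 2) · (1/2) = 9316/2 = 4658 ≈ 4658.000000.

E[X] = 4658 = 4658.000000.


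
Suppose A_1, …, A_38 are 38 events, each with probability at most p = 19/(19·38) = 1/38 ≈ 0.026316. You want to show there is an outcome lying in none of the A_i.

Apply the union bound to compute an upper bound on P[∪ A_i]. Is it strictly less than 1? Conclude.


Union bound: P[∪_{i=1}^{38} A_i] ≤ Σ_i P[A_i] ≤ 38·p = 38·(1/38) = 1.
Numerically: 1 ≈ 1.000000.
Is 1 < 1? NO.
Since the bound 1 is ≥ 1, the union bound is uninformative here; it does NOT by itself certify existence.

38·p = 1 ≈ 1.000000; existence NOT certified by the union bound.


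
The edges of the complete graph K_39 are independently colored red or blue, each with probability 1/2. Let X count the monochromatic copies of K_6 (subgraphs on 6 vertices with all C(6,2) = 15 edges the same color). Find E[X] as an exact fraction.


Let X = Σ_S X_S over the C(39, 6) = 3262623 subsets S of size 6, where X_S = 1 if the K_6 on S is monochromatic.
For a fixed S, the K_6 on S has C(6, 2) = 15 edges. P[all 15 edges red] = (1/2)^15, and likewise for blue, so P[monochromatic] = 2·(1/2)^15 = 2^{1 − 15} = 1/16384.
By linearity of expectation: E[X] = C(39, 6) · 2^{1 − 15} = 3262623 · 1/16384 = 3262623/16384.
Numerically: E[X] ≈ 199.13470.

E[X] = C(39,6)·2^(1−C(6,2)) = 3262623/16384 ≈ 199.13470.


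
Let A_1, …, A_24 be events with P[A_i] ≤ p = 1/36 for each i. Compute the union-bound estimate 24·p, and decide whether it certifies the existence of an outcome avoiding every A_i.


Union bound: P[∪_{i=1}^{24} A_i] ≤ Σ_i P[A_i] ≤ 24·p = 24·(1/36) = 2/3.
Numerically: 2/3 ≈ 0.666667.
Is 2/3 < 1? YES.
Since P[∪ A_i] ≤ 2/3 < 1, the complement has P[∩ A_i^c] ≥ 1 − 2/3 = 1/3 > 0, so some outcome avoids every A_i.

24·p = 2/3 ≈ 0.666667; existence CERTIFIED by the union bound.


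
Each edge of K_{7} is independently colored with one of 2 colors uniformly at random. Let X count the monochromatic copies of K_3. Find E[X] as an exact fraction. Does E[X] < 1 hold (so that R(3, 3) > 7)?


E[X] = C(7, 3) · 2^{1 − 3} = 35 · 2^{−2} = 35/4.
As a reduced fraction: E[X] = 35/4 ≈ 8.750000.
Is E[X] < 1? NO.
Since E[X] ≥ 1, the first-moment bound is inconclusive at n = 7; it does NOT by itself certify R(3, 3) > 7.

E[X] = 35/4 ≈ 8.750000; E[X] ≥ 1; first-moment method inconclusive here.


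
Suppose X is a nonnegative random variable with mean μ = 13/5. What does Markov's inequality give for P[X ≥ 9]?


μ = E[X] = 13/5, a = 9.
Markov: P[X ≥ 9] ≤ μ/a = (13/5)/9 = 13/45.
Numerically: ≈ 0.2889.
(Since a = 9 > μ = 2.6000, the bound 13/45 is < 1 and informative.)

P[X ≥ 9] ≤ 13/45 ≈ 0.2889.


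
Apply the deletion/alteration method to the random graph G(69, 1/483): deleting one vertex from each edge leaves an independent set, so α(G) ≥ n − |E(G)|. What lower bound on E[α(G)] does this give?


E[|E(G)|] = C(69, 2)·p = 2346 · (1/483) = 34/7.
E[α(G)] ≥ n − E[|E(G)|] = 69 − 34/7 = 449/7.
Numerically: ≈ 64.143.
(This is only a lower bound; the true E[α(G)] may be larger.)

E[α(G)] ≥ 449/7 ≈ 64.143.


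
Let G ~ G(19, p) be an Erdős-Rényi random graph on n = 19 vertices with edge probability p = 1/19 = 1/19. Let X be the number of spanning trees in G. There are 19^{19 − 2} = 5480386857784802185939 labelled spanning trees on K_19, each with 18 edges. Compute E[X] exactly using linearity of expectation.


K_19 has 19^{19 − 2} = 5480386857784802185939 labelled spanning trees.
For each such spanning tree H, let X_H = 1 if all 18 edges of H are present in G. Then P[X_H = 1] = p^{18} = (1/19)^{18} = 1/104127350297911241532841.
By linearity of expectation: E[X] = Σ_H E[X_H] = 5480386857784802185939 · p^{18} = 5480386857784802185939 · 1/104127350297911241532841 = 1/19.
Numerically: E[X] ≈ 0.0526.

E[X] = 5480386857784802185939 · (1/19)^{18} = 1/19 ≈ 0.0526.


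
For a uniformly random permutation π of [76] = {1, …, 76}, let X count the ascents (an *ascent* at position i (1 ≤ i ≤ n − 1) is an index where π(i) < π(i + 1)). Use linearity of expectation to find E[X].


Write X = Σ X_I over i = 1, …, 75, with X_I the indicator of one ascent.
There are 75 indicators.
For each fixed i, the pair (π(i), π(i+1)) is a uniformly random ordered pair of distinct values from {1, …, 76}; by symmetry P[π(i) < π(i+1)] = 1/2.
By linearity: E[X] = 75 · (1/2) = (76 − 1) · (1/2) = 75/2 ≈ 37.5000.

E[X] = 75/2 = 37.5000.


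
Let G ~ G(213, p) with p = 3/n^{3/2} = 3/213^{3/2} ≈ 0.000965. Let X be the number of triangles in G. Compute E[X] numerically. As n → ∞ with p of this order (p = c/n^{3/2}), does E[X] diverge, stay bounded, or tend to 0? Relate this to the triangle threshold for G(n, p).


Number of potential triangles: C(213, 3) = 1587986.
Each occurs with probability p³ ≈ (0.000965)³ ≈ 8.98784e-10.
By linearity: E[X] = C(213, 3)·p³ ≈ 1587986 · 8.98784e-10 ≈ 0.001.
Since α = 3/2 > 1, p = c/n^{3/2} = o(1/n) is below the triangle threshold p ~ 1/n. Asymptotically E[X] ~ (c³/6)·n^{3(1−α)} = (3³/6)·n^{-1.5} → 0, so by Markov's inequality G has no triangles w.h.p.

E[X] ≈ 0.001; in regime p = Θ(1/n^{3/2}) E[X] tends to 0 (below the triangle threshold p ~ 1/n).


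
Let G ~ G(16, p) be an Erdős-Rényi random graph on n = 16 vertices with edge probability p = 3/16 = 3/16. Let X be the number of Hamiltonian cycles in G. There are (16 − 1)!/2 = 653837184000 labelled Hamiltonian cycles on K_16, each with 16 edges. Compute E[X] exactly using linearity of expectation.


K_16 has (16 − 1)!/2 = 653837184000 labelled Hamiltonian cycles.
For each such Hamiltonian cycle H, let X_H = 1 if all 16 edges of H are present in G. Then P[X_H = 1] = p^{16} = (3/16)^{16} = 43046721/18446744073709551616.
Summing the indicators: E[X] = Σ_H E[X_H] = 653837184000 · p^{16} = 653837184000 · 43046721/18446744073709551616 = 27485885585032875/18014398509481984.
Numerically: E[X] ≈ 1.5258.

E[X] = 653837184000 · (3/16)^{16} = 27485885585032875/18014398509481984 ≈ 1.5258.


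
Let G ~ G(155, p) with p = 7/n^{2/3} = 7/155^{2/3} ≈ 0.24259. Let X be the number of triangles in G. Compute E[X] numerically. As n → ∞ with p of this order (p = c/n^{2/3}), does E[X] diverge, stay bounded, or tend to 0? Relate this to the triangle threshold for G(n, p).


Number of potential triangles: C(155, 3) = 608685.
Each occurs with probability p³ ≈ (0.24259)³ ≈ 1.4276795e-02.
By linearity: E[X] = C(155, 3)·p³ ≈ 608685 · 1.4276795e-02 ≈ 8690.07097.
Since α = 2/3 < 1, p = c/n^{2/3} ≫ 1/n is above the triangle threshold p ~ 1/n. Asymptotically E[X] ~ (c³/6)·n^{3(1−α)} = (7³/6)·n^{1} → ∞; triangles are abundant w.h.p.

E[X] ≈ 8690.07097; in regime p = Θ(1/n^{2/3}) E[X] diverges (above the triangle threshold p ~ 1/n).


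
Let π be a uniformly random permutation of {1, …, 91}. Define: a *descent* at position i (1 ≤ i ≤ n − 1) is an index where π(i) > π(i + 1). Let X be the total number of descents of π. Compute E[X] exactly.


Write X = Σ X_I over i = 1, …, 90, with X_I the indicator of one descent.
There are 90 indicators.
For each fixed i, the pair (π(i), π(i+1)) is a uniformly random ordered pair of distinct values from {1, …, 91}; by symmetry P[π(i) > π(i+1)] = 1/2.
By linearity: E[X] = 90 · (1/2) = (91 − 1) · (1/2) = 45 ≈ 45.0000.

E[X] = 45 = 45.0000.


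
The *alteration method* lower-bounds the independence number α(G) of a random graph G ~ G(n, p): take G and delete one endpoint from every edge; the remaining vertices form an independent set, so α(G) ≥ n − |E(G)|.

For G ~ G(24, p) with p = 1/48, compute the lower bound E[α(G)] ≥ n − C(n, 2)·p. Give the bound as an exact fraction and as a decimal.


E[|E(G)|] = C(24, 2)·p = 276 · (1/48) = 23/4.
E[α(G)] ≥ n − E[|E(G)|] = 24 − 23/4 = 73/4.
Numerically: ≈ 18.25000.
(This is only a lower bound; the true E[α(G)] may be larger.)

E[α(G)] ≥ 73/4 ≈ 18.25000.


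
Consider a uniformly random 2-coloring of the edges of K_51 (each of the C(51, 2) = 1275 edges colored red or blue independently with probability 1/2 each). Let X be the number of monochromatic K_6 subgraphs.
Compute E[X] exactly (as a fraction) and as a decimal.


Let X = Σ_S X_S over the C(51, 6) = 18009460 subsets S of size 6, where X_S = 1 if the K_6 on S is monochromatic.
For a fixed S, the K_6 on S has C(6, 2) = 15 edges. P[all 15 edges red] = (1/2)^15, and likewise for blue, so P[monochromatic] = 2·(1/2)^15 = 2^{1 − 15} = 1/16384.
Summing: E[X] = C(51, 6) · 2^{1 − 15} = 18009460 · 1/16384 = 4502365/4096.
Numerically: E[X] ≈ 1099.2102.

E[X] = C(51,6)·2^(1−C(6,2)) = 4502365/4096 ≈ 1099.2102.


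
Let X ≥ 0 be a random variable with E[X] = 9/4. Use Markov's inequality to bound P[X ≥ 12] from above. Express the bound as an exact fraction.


μ = E[X] = 9/4, a = 12.
Markov: P[X ≥ 12] ≤ μ/a = (9/4)/12 = 3/16.
Numerically: ≈ 0.1875.
(Since a = 12 > μ = 2.2500, the bound 3/16 is < 1 and informative.)

P[X ≥ 12] ≤ 3/16 ≈ 0.1875.


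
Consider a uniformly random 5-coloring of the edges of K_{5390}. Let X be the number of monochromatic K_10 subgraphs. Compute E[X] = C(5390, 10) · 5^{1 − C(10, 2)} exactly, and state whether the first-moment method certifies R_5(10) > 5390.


E[X] = C(5390, 10) · 5^{1 − 45} = 5655833965919099070255434039753 · 5^{−44} = 5655833965919099070255434039753/5684341886080801486968994140625.
As a reduced fraction: E[X] = 5655833965919099070255434039753/5684341886080801486968994140625 ≈ 0.994985.
Is E[X] < 1? YES.
Since E[X] < 1, there exists a 5-coloring of K_{5390} with no monochromatic K_10; hence R_5(10) > 5390.

E[X] = 5655833965919099070255434039753/5684341886080801486968994140625 ≈ 0.994985; E[X] < 1, so R_5(10) > 5390.


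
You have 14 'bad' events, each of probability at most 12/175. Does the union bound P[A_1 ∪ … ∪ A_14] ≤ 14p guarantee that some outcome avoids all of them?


Union bound: P[∪_{i=1}^{14} A_i] ≤ Σ_i P[A_i] ≤ 14·p = 14·(12/175) = 24/25.
Numerically: 24/25 ≈ 0.960000.
Is 24/25 < 1? YES.
Since P[∪ A_i] ≤ 24/25 < 1, the complement has P[∩ A_i^c] ≥ 1 − 24/25 = 1/25 > 0, so some outcome avoids every A_i.

14·p = 24/25 ≈ 0.960000; existence CERTIFIED by the union bound.


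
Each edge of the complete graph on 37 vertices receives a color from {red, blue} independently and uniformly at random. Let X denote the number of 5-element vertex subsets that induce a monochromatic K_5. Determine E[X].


Let X = Σ_S X_S over the C(37, 5) = 435897 subsets S of size 5, where X_S = 1 if the K_5 on S is monochromatic.
For a fixed S, the K_5 on S has C(5, 2) = 10 edges. P[all 10 edges red] = (1/2)^10, and likewise for blue, so P[monochromatic] = 2·(1/2)^10 = 2^{1 − 10} = 1/512.
By linearity: E[X] = C(37, 5) · 2^{1 − 10} = 435897 · 1/512 = 435897/512.
Numerically: E[X] ≈ 851.3613.

E[X] = C(37,5)·2^(1−C(5,2)) = 435897/512 ≈ 851.3613.


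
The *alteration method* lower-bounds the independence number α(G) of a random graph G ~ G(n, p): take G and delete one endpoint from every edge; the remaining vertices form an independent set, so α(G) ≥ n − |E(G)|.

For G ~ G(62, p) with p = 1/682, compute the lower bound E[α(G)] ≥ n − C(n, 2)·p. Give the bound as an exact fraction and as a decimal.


E[|E(G)|] = C(62, 2)·p = 1891 · (1/682) = 61/22.
E[α(G)] ≥ n − E[|E(G)|] = 62 − 61/22 = 1303/22.
Numerically: ≈ 59.227.
(This is only a lower bound; the true E[α(G)] may be larger.)

E[α(G)] ≥ 1303/22 ≈ 59.227.


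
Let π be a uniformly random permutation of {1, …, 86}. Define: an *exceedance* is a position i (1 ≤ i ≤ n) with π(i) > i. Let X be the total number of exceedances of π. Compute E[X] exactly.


Write X = Σ_{i=1}^{86} X_i, where X_i = 1_{π(i) > i}.
For each fixed i, π(i) is uniform over {1, …, 86} (marginal of a uniform permutation), so P[π(i) > i] = (n − i)/n. Summing: Σ_{i=1}^{86} (n − i)/n = (0 + 1 + … + 85)/86 = 86(86 − 1)/(2·86) = (86 − 1)/2.
Hence E[X] = Σ_{i=1}^{86} (86 − i)/86 = 85/2 ≈ 42.500.

E[X] = 85/2 = 42.500.


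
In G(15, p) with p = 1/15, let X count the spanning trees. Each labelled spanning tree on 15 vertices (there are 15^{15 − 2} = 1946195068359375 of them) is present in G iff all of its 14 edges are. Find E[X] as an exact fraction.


K_15 has 15^{15 − 2} = 1946195068359375 labelled spanning trees.
For each such spanning tree H, let X_H = 1 if all 14 edges of H are present in G. Then P[X_H = 1] = p^{14} = (1/15)^{14} = 1/29192926025390625.
Summing the indicators: E[X] = Σ_H E[X_H] = 1946195068359375 · p^{14} = 1946195068359375 · 1/29192926025390625 = 1/15.
Numerically: E[X] ≈ 0.066667.

E[X] = 1946195068359375 · (1/15)^{14} = 1/15 ≈ 0.066667.


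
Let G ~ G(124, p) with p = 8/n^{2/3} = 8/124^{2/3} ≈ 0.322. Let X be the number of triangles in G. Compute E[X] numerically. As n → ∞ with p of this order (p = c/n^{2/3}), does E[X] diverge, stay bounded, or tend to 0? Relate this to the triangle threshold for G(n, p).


Number of potential triangles: C(124, 3) = 310124.
Each occurs with probability p³ ≈ (0.322)³ ≈ 3.32986e-02.
By linearity: E[X] = C(124, 3)·p³ ≈ 310124 · 3.32986e-02 ≈ 10326.710.
Since α = 2/3 < 1, p = c/n^{2/3} ≫ 1/n is above the triangle threshold p ~ 1/n. Asymptotically E[X] ~ (c³/6)·n^{3(1−α)} = (8³/6)·n^{1} → ∞; triangles are abundant w.h.p.

E[X] ≈ 10326.710; in regime p = Θ(1/n^{2/3}) E[X] diverges (above the triangle threshold p ~ 1/n).
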